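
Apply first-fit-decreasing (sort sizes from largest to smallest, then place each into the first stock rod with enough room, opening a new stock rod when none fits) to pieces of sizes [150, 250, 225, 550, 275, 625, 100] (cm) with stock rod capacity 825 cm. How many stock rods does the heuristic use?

3

Sorted descending: 625, 550, 275, 250, 225, 150, 100.
  625 → stock rod 1 (new)  [load 625/825]
  550 → stock rod 2 (new)  [load 550/825]
  275 → stock rod 2  [load 825/825]
  250 → stock rod 3 (new)  [load 250/825]
  225 → stock rod 3  [load 475/825]
  150 → stock rod 1  [load 775/825]
  100 → stock rod 3  [load 575/825]
3 stock rods opened.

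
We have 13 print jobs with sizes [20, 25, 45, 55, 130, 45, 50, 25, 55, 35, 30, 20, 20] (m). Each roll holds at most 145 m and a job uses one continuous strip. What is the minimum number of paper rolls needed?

Total = 130 + 55 + 55 + 50 + 45 + 45 + 35 + 30 + 25 + 25 + 20 + 20 + 20 = 555 m.
Lower bound: ⌈555/145⌉ = 4 paper rolls.
A packing using 4 paper rolls:
  roll 1: 130 = 130
  roll 2: 55 + 55 + 35 = 145
  roll 3: 50 + 45 + 45 = 140
  roll 4: 30 + 25 + 25 + 20 + 20 + 20 = 140
This matches the lower bound, so 4 is optimal.

4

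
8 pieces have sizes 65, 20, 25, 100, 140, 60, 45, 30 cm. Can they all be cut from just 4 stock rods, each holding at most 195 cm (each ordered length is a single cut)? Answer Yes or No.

A valid assignment using 3 stock rods:
  stock rod 1: 140 + 45 = 185
  stock rod 2: 100 + 65 + 30 = 195
  stock rod 3: 60 + 25 + 20 = 105
That uses only 3 ≤ 4, so 4 stock rods are enough.

Yes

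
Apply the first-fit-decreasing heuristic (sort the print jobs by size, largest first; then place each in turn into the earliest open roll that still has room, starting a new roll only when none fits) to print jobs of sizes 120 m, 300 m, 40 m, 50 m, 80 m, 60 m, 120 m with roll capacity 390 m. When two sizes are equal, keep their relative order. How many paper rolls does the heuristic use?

2

Sorted descending: 300, 120, 120, 80, 60, 50, 40.
  300 → roll 1 (new)  [load 300/390]
  120 → roll 2 (new)  [load 120/390]
  120 → roll 2  [load 240/390]
  80 → roll 1  [load 380/390]
  60 → roll 2  [load 300/390]
  50 → roll 2  [load 350/390]
  40 → roll 2  [load 390/390]
2 paper rolls opened.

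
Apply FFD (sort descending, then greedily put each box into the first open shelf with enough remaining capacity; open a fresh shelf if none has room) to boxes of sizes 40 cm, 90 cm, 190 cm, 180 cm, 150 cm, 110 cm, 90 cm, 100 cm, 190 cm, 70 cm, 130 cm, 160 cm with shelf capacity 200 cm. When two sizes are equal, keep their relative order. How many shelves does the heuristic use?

Sorted descending: 190, 190, 180, 160, 150, 130, 110, 100, 90, 90, 70, 40.
  190 → shelf 1 (new)  [load 190/200]
  190 → shelf 2 (new)  [load 190/200]
  180 → shelf 3 (new)  [load 180/200]
  160 → shelf 4 (new)  [load 160/200]
  150 → shelf 5 (new)  [load 150/200]
  130 → shelf 6 (new)  [load 130/200]
  110 → shelf 7 (new)  [load 110/200]
  100 → shelf 8 (new)  [load 100/200]
  90 → shelf 7  [load 200/200]
  90 → shelf 8  [load 190/200]
  70 → shelf 6  [load 200/200]
  40 → shelf 4  [load 200/200]
8 shelves opened.

8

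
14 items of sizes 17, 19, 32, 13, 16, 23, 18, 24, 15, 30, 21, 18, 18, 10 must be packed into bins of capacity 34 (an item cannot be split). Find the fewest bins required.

10

Total = 32 + 30 + 24 + 23 + 21 + 19 + 18 + 18 + 18 + 17 + 16 + 15 + 13 + 10 = 274.
Lower bound: ⌈274/34⌉ = 9 bins.
A packing using 10 bins:
  bin 1: 32 = 32
  bin 2: 30 = 30
  bin 3: 24 + 10 = 34
  bin 4: 23 = 23
  bin 5: 21 + 13 = 34
  bin 6: 19 + 15 = 34
  bin 7: 18 + 16 = 34
  bin 8: 18 = 18
  bin 9: 18 = 18
  bin 10: 17 = 17
No arrangement into 9 bins stays within capacity, so 10 is optimal.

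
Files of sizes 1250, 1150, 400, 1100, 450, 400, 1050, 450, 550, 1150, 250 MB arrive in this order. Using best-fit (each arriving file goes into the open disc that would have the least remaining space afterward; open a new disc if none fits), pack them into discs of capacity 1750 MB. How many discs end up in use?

5

  1250 → disc 1 (new)  [load 1250/1750]
  1150 → disc 2 (new)  [load 1150/1750]
  400 → disc 1  [load 1650/1750]
  1100 → disc 3 (new)  [load 1100/1750]
  450 → disc 2  [load 1600/1750]
  400 → disc 3  [load 1500/1750]
  1050 → disc 4 (new)  [load 1050/1750]
  450 → disc 4  [load 1500/1750]
  550 → disc 5 (new)  [load 550/1750]
  1150 → disc 5  [load 1700/1750]
  250 → disc 3  [load 1750/1750]
5 discs opened.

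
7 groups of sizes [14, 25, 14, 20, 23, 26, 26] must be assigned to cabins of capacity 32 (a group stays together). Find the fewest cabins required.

6

Total = 26 + 26 + 25 + 23 + 20 + 14 + 14 = 148.
Lower bound: ⌈148/32⌉ = 5 cabins.
A packing using 6 cabins:
  cabin 1: 26 = 26
  cabin 2: 26 = 26
  cabin 3: 25 = 25
  cabin 4: 23 = 23
  cabin 5: 20 = 20
  cabin 6: 14 + 14 = 28
No arrangement into 5 cabins stays within capacity, so 6 is optimal.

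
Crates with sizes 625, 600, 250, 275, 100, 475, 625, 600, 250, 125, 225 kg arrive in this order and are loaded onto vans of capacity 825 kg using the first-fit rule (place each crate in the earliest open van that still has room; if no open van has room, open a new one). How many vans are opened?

  625 → van 1 (new)  [load 625/825]
  600 → van 2 (new)  [load 600/825]
  250 → van 3 (new)  [load 250/825]
  275 → van 3  [load 525/825]
  100 → van 1  [load 725/825]
  475 → van 4 (new)  [load 475/825]
  625 → van 5 (new)  [load 625/825]
  600 → van 6 (new)  [load 600/825]
  250 → van 3  [load 775/825]
  125 → van 2  [load 725/825]
  225 → van 4  [load 700/825]
6 vans opened.

6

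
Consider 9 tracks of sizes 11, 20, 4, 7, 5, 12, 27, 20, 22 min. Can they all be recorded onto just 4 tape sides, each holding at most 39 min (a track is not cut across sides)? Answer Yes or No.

Yes

A valid assignment using 4 tape sides:
  side 1: 27 + 12 = 39
  side 2: 22 + 11 + 5 = 38
  side 3: 20 + 7 + 4 = 31
  side 4: 20 = 20
Every load is within 39 min, so 4 tape sides suffice.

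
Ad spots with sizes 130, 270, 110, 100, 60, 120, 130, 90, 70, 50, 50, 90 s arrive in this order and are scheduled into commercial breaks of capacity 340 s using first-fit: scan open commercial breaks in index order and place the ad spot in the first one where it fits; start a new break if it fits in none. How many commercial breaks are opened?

4

  130 → break 1 (new)  [load 130/340]
  270 → break 2 (new)  [load 270/340]
  110 → break 1  [load 240/340]
  100 → break 1  [load 340/340]
  60 → break 2  [load 330/340]
  120 → break 3 (new)  [load 120/340]
  130 → break 3  [load 250/340]
  90 → break 3  [load 340/340]
  70 → break 4 (new)  [load 70/340]
  50 → break 4  [load 120/340]
  50 → break 4  [load 170/340]
  90 → break 4  [load 260/340]
4 commercial breaks opened.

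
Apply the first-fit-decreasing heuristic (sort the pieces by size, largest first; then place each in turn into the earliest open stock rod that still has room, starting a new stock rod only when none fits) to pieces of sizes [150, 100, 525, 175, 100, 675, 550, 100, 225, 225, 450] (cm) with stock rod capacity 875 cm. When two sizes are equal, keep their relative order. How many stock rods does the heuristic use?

Sorted descending: 675, 550, 525, 450, 225, 225, 175, 150, 100, 100, 100.
  675 → stock rod 1 (new)  [load 675/875]
  550 → stock rod 2 (new)  [load 550/875]
  525 → stock rod 3 (new)  [load 525/875]
  450 → stock rod 4 (new)  [load 450/875]
  225 → stock rod 2  [load 775/875]
  225 → stock rod 3  [load 750/875]
  175 → stock rod 1  [load 850/875]
  150 → stock rod 4  [load 600/875]
  100 → stock rod 2  [load 875/875]
  100 → stock rod 3  [load 850/875]
  100 → stock rod 4  [load 700/875]
4 stock rods opened.

4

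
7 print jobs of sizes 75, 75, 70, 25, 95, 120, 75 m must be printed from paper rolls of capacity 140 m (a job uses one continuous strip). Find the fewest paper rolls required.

6

Total = 120 + 95 + 75 + 75 + 75 + 70 + 25 = 535 m.
Lower bound: ⌈535/140⌉ = 4 paper rolls.
Also, 5 print jobs each exceed 70 m, and no two of those can share a roll, so at least 5 paper rolls are needed.
A packing using 6 paper rolls:
  roll 1: 120 = 120
  roll 2: 95 + 25 = 120
  roll 3: 75 = 75
  roll 4: 75 = 75
  roll 5: 75 = 75
  roll 6: 70 = 70
No arrangement into 5 paper rolls stays within capacity, so 6 is optimal.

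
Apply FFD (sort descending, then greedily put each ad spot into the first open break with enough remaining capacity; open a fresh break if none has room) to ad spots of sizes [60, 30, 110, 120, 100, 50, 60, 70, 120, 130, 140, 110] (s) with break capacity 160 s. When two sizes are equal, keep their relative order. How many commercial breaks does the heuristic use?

8

Sorted descending: 140, 130, 120, 120, 110, 110, 100, 70, 60, 60, 50, 30.
  140 → break 1 (new)  [load 140/160]
  130 → break 2 (new)  [load 130/160]
  120 → break 3 (new)  [load 120/160]
  120 → break 4 (new)  [load 120/160]
  110 → break 5 (new)  [load 110/160]
  110 → break 6 (new)  [load 110/160]
  100 → break 7 (new)  [load 100/160]
  70 → break 8 (new)  [load 70/160]
  60 → break 7  [load 160/160]
  60 → break 8  [load 130/160]
  50 → break 5  [load 160/160]
  30 → break 2  [load 160/160]
8 commercial breaks opened.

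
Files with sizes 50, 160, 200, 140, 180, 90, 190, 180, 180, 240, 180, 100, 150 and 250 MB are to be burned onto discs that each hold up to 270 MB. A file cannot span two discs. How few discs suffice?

Total = 250 + 240 + 200 + 190 + 180 + 180 + 180 + 180 + 160 + 150 + 140 + 100 + 90 + 50 = 2290 MB.
Lower bound: ⌈2290/270⌉ = 9 discs.
Also, 11 files each exceed 135 MB, and no two of those can share a disc, so at least 11 discs are needed.
A packing using 11 discs:
  disc 1: 250 = 250
  disc 2: 240 = 240
  disc 3: 200 + 50 = 250
  disc 4: 190 = 190
  disc 5: 180 + 90 = 270
  disc 6: 180 = 180
  disc 7: 180 = 180
  disc 8: 180 = 180
  disc 9: 160 + 100 = 260
  disc 10: 150 = 150
  disc 11: 140 = 140
This matches the lower bound, so 11 is optimal.

11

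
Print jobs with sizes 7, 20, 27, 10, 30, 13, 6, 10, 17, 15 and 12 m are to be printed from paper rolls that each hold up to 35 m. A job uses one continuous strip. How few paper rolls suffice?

Total = 30 + 27 + 20 + 17 + 15 + 13 + 12 + 10 + 10 + 7 + 6 = 167 m.
Lower bound: ⌈167/35⌉ = 5 paper rolls.
A packing using 5 paper rolls:
  roll 1: 30 = 30
  roll 2: 27 + 7 = 34
  roll 3: 20 + 15 = 35
  roll 4: 17 + 12 + 6 = 35
  roll 5: 13 + 10 + 10 = 33
This matches the lower bound, so 5 is optimal.

5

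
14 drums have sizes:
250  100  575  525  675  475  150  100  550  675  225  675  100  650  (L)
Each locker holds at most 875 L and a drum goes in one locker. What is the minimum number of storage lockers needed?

8

Total = 675 + 675 + 675 + 650 + 575 + 550 + 525 + 475 + 250 + 225 + 150 + 100 + 100 + 100 = 5725 L.
Lower bound: ⌈5725/875⌉ = 7 storage lockers.
Also, 8 drums each exceed 875/2 L, and no two of those can share a locker, so at least 8 storage lockers are needed.
A packing using 8 storage lockers:
  locker 1: 675 + 150 = 825
  locker 2: 675 + 100 + 100 = 875
  locker 3: 675 + 100 = 775
  locker 4: 650 + 225 = 875
  locker 5: 575 + 250 = 825
  locker 6: 550 = 550
  locker 7: 525 = 525
  locker 8: 475 = 475
This matches the lower bound, so 8 is optimal.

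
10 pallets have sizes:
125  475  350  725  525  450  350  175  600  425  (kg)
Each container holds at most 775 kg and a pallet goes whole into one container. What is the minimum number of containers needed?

Total = 725 + 600 + 525 + 475 + 450 + 425 + 350 + 350 + 175 + 125 = 4200 kg.
Lower bound: ⌈4200/775⌉ = 6 containers.
A packing using 7 containers:
  container 1: 725 = 725
  container 2: 600 + 175 = 775
  container 3: 525 + 125 = 650
  container 4: 475 = 475
  container 5: 450 = 450
  container 6: 425 + 350 = 775
  container 7: 350 = 350
No arrangement into 6 containers stays within capacity, so 7 is optimal.

7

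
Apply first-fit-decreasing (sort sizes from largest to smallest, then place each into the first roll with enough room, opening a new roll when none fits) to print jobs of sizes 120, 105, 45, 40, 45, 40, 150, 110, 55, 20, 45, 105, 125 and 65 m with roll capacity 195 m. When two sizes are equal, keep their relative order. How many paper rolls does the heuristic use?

6

Sorted descending: 150, 125, 120, 110, 105, 105, 65, 55, 45, 45, 45, 40, 40, 20.
  150 → roll 1 (new)  [load 150/195]
  125 → roll 2 (new)  [load 125/195]
  120 → roll 3 (new)  [load 120/195]
  110 → roll 4 (new)  [load 110/195]
  105 → roll 5 (new)  [load 105/195]
  105 → roll 6 (new)  [load 105/195]
  65 → roll 2  [load 190/195]
  55 → roll 3  [load 175/195]
  45 → roll 1  [load 195/195]
  45 → roll 4  [load 155/195]
  45 → roll 5  [load 150/195]
  40 → roll 4  [load 195/195]
  40 → roll 5  [load 190/195]
  20 → roll 3  [load 195/195]
6 paper rolls opened.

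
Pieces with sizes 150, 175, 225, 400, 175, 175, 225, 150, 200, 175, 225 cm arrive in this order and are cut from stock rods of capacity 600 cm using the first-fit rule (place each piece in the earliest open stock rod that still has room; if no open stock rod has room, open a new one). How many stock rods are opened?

4

  150 → stock rod 1 (new)  [load 150/600]
  175 → stock rod 1  [load 325/600]
  225 → stock rod 1  [load 550/600]
  400 → stock rod 2 (new)  [load 400/600]
  175 → stock rod 2  [load 575/600]
  175 → stock rod 3 (new)  [load 175/600]
  225 → stock rod 3  [load 400/600]
  150 → stock rod 3  [load 550/600]
  200 → stock rod 4 (new)  [load 200/600]
  175 → stock rod 4  [load 375/600]
  225 → stock rod 4  [load 600/600]
4 stock rods opened.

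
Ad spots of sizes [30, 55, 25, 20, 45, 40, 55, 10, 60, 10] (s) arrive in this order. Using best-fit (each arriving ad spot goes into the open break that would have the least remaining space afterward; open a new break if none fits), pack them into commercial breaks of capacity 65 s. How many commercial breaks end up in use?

  30 → break 1 (new)  [load 30/65]
  55 → break 2 (new)  [load 55/65]
  25 → break 1  [load 55/65]
  20 → break 3 (new)  [load 20/65]
  45 → break 3  [load 65/65]
  40 → break 4 (new)  [load 40/65]
  55 → break 5 (new)  [load 55/65]
  10 → break 1  [load 65/65]
  60 → break 6 (new)  [load 60/65]
  10 → break 2  [load 65/65]
6 commercial breaks opened.

6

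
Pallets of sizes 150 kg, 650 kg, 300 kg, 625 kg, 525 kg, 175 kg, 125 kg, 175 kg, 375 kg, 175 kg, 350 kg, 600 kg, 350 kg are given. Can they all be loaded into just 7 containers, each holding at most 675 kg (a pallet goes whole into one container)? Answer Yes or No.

No

Total = 4575 kg; ⌈4575/675⌉ = 7.
The bound of 7 does not rule out 7, but exhaustive search shows no assignment into 7 containers of capacity 675 kg exists — the minimum is 8.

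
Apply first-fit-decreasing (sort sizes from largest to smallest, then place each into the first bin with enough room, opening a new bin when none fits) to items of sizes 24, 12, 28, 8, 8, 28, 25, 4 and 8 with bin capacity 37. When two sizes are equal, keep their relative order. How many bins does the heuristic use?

4

Sorted descending: 28, 28, 25, 24, 12, 8, 8, 8, 4.
  28 → bin 1 (new)  [load 28/37]
  28 → bin 2 (new)  [load 28/37]
  25 → bin 3 (new)  [load 25/37]
  24 → bin 4 (new)  [load 24/37]
  12 → bin 3  [load 37/37]
  8 → bin 1  [load 36/37]
  8 → bin 2  [load 36/37]
  8 → bin 4  [load 32/37]
  4 → bin 4  [load 36/37]
4 bins opened.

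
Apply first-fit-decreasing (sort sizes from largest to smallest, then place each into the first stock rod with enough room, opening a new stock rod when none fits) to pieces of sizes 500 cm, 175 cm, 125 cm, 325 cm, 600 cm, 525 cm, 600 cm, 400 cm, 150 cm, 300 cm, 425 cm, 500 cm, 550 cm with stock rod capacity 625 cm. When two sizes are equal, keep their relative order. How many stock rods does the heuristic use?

Sorted descending: 600, 600, 550, 525, 500, 500, 425, 400, 325, 300, 175, 150, 125.
  600 → stock rod 1 (new)  [load 600/625]
  600 → stock rod 2 (new)  [load 600/625]
  550 → stock rod 3 (new)  [load 550/625]
  525 → stock rod 4 (new)  [load 525/625]
  500 → stock rod 5 (new)  [load 500/625]
  500 → stock rod 6 (new)  [load 500/625]
  425 → stock rod 7 (new)  [load 425/625]
  400 → stock rod 8 (new)  [load 400/625]
  325 → stock rod 9 (new)  [load 325/625]
  300 → stock rod 9  [load 625/625]
  175 → stock rod 7  [load 600/625]
  150 → stock rod 8  [load 550/625]
  125 → stock rod 5  [load 625/625]
9 stock rods opened.

9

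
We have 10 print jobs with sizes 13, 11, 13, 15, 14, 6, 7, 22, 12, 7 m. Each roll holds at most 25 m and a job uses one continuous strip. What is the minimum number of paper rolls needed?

Total = 22 + 15 + 14 + 13 + 13 + 12 + 11 + 7 + 7 + 6 = 120 m.
Lower bound: ⌈120/25⌉ = 5 paper rolls.
A packing using 6 paper rolls:
  roll 1: 22 = 22
  roll 2: 15 + 7 = 22
  roll 3: 14 + 11 = 25
  roll 4: 13 + 12 = 25
  roll 5: 13 + 7 = 20
  roll 6: 6 = 6
No arrangement into 5 paper rolls stays within capacity, so 6 is optimal.

6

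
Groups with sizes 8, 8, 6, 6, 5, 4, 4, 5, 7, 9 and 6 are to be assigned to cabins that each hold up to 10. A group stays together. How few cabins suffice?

Total = 9 + 8 + 8 + 7 + 6 + 6 + 6 + 5 + 5 + 4 + 4 = 68.
Lower bound: ⌈68/10⌉ = 7 cabins.
A packing using 8 cabins:
  cabin 1: 9 = 9
  cabin 2: 8 = 8
  cabin 3: 8 = 8
  cabin 4: 7 = 7
  cabin 5: 6 + 4 = 10
  cabin 6: 6 + 4 = 10
  cabin 7: 6 = 6
  cabin 8: 5 + 5 = 10
No arrangement into 7 cabins stays within capacity, so 8 is optimal.

8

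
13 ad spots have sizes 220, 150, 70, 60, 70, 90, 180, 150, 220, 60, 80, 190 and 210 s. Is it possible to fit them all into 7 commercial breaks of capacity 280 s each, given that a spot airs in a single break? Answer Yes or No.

A valid assignment using 7 commercial breaks:
  break 1: 220 + 60 = 280
  break 2: 220 + 60 = 280
  break 3: 210 + 70 = 280
  break 4: 190 + 90 = 280
  break 5: 180 + 80 = 260
  break 6: 150 + 70 = 220
  break 7: 150 = 150
Every load is within 280 s, so 7 commercial breaks suffice.

Yes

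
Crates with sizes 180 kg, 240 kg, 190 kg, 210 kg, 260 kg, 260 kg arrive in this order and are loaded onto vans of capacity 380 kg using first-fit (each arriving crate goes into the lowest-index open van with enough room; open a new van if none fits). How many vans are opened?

  180 → van 1 (new)  [load 180/380]
  240 → van 2 (new)  [load 240/380]
  190 → van 1  [load 370/380]
  210 → van 3 (new)  [load 210/380]
  260 → van 4 (new)  [load 260/380]
  260 → van 5 (new)  [load 260/380]
5 vans opened.

5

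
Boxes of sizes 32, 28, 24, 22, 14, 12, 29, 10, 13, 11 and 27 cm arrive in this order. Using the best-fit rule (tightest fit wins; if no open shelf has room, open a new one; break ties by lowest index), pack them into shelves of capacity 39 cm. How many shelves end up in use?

  32 → shelf 1 (new)  [load 32/39]
  28 → shelf 2 (new)  [load 28/39]
  24 → shelf 3 (new)  [load 24/39]
  22 → shelf 4 (new)  [load 22/39]
  14 → shelf 3  [load 38/39]
  12 → shelf 4  [load 34/39]
  29 → shelf 5 (new)  [load 29/39]
  10 → shelf 5  [load 39/39]
  13 → shelf 6 (new)  [load 13/39]
  11 → shelf 2  [load 39/39]
  27 → shelf 7 (new)  [load 27/39]
7 shelves opened.

7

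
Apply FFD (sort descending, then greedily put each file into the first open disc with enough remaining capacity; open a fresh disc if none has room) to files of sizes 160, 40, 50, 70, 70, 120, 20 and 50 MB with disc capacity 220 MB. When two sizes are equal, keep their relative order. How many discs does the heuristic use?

3

Sorted descending: 160, 120, 70, 70, 50, 50, 40, 20.
  160 → disc 1 (new)  [load 160/220]
  120 → disc 2 (new)  [load 120/220]
  70 → disc 2  [load 190/220]
  70 → disc 3 (new)  [load 70/220]
  50 → disc 1  [load 210/220]
  50 → disc 3  [load 120/220]
  40 → disc 3  [load 160/220]
  20 → disc 2  [load 210/220]
3 discs opened.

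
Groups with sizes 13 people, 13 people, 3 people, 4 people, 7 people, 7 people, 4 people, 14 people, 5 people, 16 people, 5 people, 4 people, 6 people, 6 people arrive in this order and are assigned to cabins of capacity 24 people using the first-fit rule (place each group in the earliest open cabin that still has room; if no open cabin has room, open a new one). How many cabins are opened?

  13 → cabin 1 (new)  [load 13/24]
  13 → cabin 2 (new)  [load 13/24]
  3 → cabin 1  [load 16/24]
  4 → cabin 1  [load 20/24]
  7 → cabin 2  [load 20/24]
  7 → cabin 3 (new)  [load 7/24]
  4 → cabin 1  [load 24/24]
  14 → cabin 3  [load 21/24]
  5 → cabin 4 (new)  [load 5/24]
  16 → cabin 4  [load 21/24]
  5 → cabin 5 (new)  [load 5/24]
  4 → cabin 2  [load 24/24]
  6 → cabin 5  [load 11/24]
  6 → cabin 5  [load 17/24]
5 cabins opened.

5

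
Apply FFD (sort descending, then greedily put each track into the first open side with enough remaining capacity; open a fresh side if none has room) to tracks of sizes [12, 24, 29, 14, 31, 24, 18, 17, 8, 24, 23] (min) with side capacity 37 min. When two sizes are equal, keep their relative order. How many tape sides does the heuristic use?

7

Sorted descending: 31, 29, 24, 24, 24, 23, 18, 17, 14, 12, 8.
  31 → side 1 (new)  [load 31/37]
  29 → side 2 (new)  [load 29/37]
  24 → side 3 (new)  [load 24/37]
  24 → side 4 (new)  [load 24/37]
  24 → side 5 (new)  [load 24/37]
  23 → side 6 (new)  [load 23/37]
  18 → side 7 (new)  [load 18/37]
  17 → side 7  [load 35/37]
  14 → side 6  [load 37/37]
  12 → side 3  [load 36/37]
  8 → side 2  [load 37/37]
7 tape sides opened.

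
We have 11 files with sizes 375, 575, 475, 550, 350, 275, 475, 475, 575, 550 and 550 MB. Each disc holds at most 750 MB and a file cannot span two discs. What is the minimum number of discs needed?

9

Total = 575 + 575 + 550 + 550 + 550 + 475 + 475 + 475 + 375 + 350 + 275 = 5225 MB.
Lower bound: ⌈5225/750⌉ = 7 discs.
Also, 8 files each exceed 375 MB, and no two of those can share a disc, so at least 8 discs are needed.
A packing using 9 discs:
  disc 1: 575 = 575
  disc 2: 575 = 575
  disc 3: 550 = 550
  disc 4: 550 = 550
  disc 5: 550 = 550
  disc 6: 475 + 275 = 750
  disc 7: 475 = 475
  disc 8: 475 = 475
  disc 9: 375 + 350 = 725
No arrangement into 8 discs stays within capacity, so 9 is optimal.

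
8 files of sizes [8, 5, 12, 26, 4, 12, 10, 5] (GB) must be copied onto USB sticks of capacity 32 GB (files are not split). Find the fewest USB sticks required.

3

Total = 26 + 12 + 12 + 10 + 8 + 5 + 5 + 4 = 82 GB.
Lower bound: ⌈82/32⌉ = 3 USB sticks.
A packing using 3 USB sticks:
  USB stick 1: 26 + 5 = 31
  USB stick 2: 12 + 12 + 8 = 32
  USB stick 3: 10 + 5 + 4 = 19
This matches the lower bound, so 3 is optimal.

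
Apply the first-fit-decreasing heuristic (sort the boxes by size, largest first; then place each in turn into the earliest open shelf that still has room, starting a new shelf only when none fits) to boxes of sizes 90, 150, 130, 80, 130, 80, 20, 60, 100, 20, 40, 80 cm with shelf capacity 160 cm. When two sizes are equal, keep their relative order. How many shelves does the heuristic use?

7

Sorted descending: 150, 130, 130, 100, 90, 80, 80, 80, 60, 40, 20, 20.
  150 → shelf 1 (new)  [load 150/160]
  130 → shelf 2 (new)  [load 130/160]
  130 → shelf 3 (new)  [load 130/160]
  100 → shelf 4 (new)  [load 100/160]
  90 → shelf 5 (new)  [load 90/160]
  80 → shelf 6 (new)  [load 80/160]
  80 → shelf 6  [load 160/160]
  80 → shelf 7 (new)  [load 80/160]
  60 → shelf 4  [load 160/160]
  40 → shelf 5  [load 130/160]
  20 → shelf 2  [load 150/160]
  20 → shelf 3  [load 150/160]
7 shelves opened.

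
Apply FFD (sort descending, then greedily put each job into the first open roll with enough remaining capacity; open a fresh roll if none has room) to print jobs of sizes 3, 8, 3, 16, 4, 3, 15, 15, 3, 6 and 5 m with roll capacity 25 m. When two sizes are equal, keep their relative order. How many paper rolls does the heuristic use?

Sorted descending: 16, 15, 15, 8, 6, 5, 4, 3, 3, 3, 3.
  16 → roll 1 (new)  [load 16/25]
  15 → roll 2 (new)  [load 15/25]
  15 → roll 3 (new)  [load 15/25]
  8 → roll 1  [load 24/25]
  6 → roll 2  [load 21/25]
  5 → roll 3  [load 20/25]
  4 → roll 2  [load 25/25]
  3 → roll 3  [load 23/25]
  3 → roll 4 (new)  [load 3/25]
  3 → roll 4  [load 6/25]
  3 → roll 4  [load 9/25]
4 paper rolls opened.

4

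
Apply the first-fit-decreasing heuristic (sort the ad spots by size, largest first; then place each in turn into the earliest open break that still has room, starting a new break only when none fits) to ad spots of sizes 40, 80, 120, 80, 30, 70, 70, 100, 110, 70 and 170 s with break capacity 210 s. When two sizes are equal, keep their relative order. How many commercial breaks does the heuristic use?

5

Sorted descending: 170, 120, 110, 100, 80, 80, 70, 70, 70, 40, 30.
  170 → break 1 (new)  [load 170/210]
  120 → break 2 (new)  [load 120/210]
  110 → break 3 (new)  [load 110/210]
  100 → break 3  [load 210/210]
  80 → break 2  [load 200/210]
  80 → break 4 (new)  [load 80/210]
  70 → break 4  [load 150/210]
  70 → break 5 (new)  [load 70/210]
  70 → break 5  [load 140/210]
  40 → break 1  [load 210/210]
  30 → break 4  [load 180/210]
5 commercial breaks opened.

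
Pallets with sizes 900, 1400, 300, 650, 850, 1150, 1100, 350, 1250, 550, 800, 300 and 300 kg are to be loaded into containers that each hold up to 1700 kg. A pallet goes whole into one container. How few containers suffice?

6

Total = 1400 + 1250 + 1150 + 1100 + 900 + 850 + 800 + 650 + 550 + 350 + 300 + 300 + 300 = 9900 kg.
Lower bound: ⌈9900/1700⌉ = 6 containers.
A packing using 6 containers:
  container 1: 1400 + 300 = 1700
  container 2: 1250 + 350 = 1600
  container 3: 1150 + 550 = 1700
  container 4: 1100 + 300 + 300 = 1700
  container 5: 900 + 800 = 1700
  container 6: 850 + 650 = 1500
This matches the lower bound, so 6 is optimal.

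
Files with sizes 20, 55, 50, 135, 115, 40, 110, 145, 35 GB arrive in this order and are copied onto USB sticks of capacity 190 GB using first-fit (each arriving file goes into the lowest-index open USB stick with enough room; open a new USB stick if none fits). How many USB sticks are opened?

5

  20 → USB stick 1 (new)  [load 20/190]
  55 → USB stick 1  [load 75/190]
  50 → USB stick 1  [load 125/190]
  135 → USB stick 2 (new)  [load 135/190]
  115 → USB stick 3 (new)  [load 115/190]
  40 → USB stick 1  [load 165/190]
  110 → USB stick 4 (new)  [load 110/190]
  145 → USB stick 5 (new)  [load 145/190]
  35 → USB stick 2  [load 170/190]
5 USB sticks opened.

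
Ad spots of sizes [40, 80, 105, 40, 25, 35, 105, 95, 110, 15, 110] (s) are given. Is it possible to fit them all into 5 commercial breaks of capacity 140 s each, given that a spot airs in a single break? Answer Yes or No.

Total = 760 s; ⌈760/140⌉ = 6.
At least 6 commercial breaks are required, but only 5 are allowed.

No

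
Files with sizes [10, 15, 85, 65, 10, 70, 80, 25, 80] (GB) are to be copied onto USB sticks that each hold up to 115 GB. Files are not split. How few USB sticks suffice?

5

Total = 85 + 80 + 80 + 70 + 65 + 25 + 15 + 10 + 10 = 440 GB.
Lower bound: ⌈440/115⌉ = 4 USB sticks.
Also, 5 files each exceed 115/2 GB, and no two of those can share a USB stick, so at least 5 USB sticks are needed.
A packing using 5 USB sticks:
  USB stick 1: 85 + 25 = 110
  USB stick 2: 80 + 15 + 10 + 10 = 115
  USB stick 3: 80 = 80
  USB stick 4: 70 = 70
  USB stick 5: 65 = 65
This matches the lower bound, so 5 is optimal.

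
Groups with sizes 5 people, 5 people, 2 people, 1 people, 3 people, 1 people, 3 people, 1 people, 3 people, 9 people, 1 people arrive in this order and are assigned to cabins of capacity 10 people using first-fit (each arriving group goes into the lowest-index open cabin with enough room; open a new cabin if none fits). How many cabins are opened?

4

  5 → cabin 1 (new)  [load 5/10]
  5 → cabin 1  [load 10/10]
  2 → cabin 2 (new)  [load 2/10]
  1 → cabin 2  [load 3/10]
  3 → cabin 2  [load 6/10]
  1 → cabin 2  [load 7/10]
  3 → cabin 2  [load 10/10]
  1 → cabin 3 (new)  [load 1/10]
  3 → cabin 3  [load 4/10]
  9 → cabin 4 (new)  [load 9/10]
  1 → cabin 3  [load 5/10]
4 cabins opened.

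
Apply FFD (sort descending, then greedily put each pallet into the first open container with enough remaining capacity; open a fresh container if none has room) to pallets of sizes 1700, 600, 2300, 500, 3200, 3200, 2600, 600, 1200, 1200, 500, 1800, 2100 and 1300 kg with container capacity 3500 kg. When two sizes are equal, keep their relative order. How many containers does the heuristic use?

Sorted descending: 3200, 3200, 2600, 2300, 2100, 1800, 1700, 1300, 1200, 1200, 600, 600, 500, 500.
  3200 → container 1 (new)  [load 3200/3500]
  3200 → container 2 (new)  [load 3200/3500]
  2600 → container 3 (new)  [load 2600/3500]
  2300 → container 4 (new)  [load 2300/3500]
  2100 → container 5 (new)  [load 2100/3500]
  1800 → container 6 (new)  [load 1800/3500]
  1700 → container 6  [load 3500/3500]
  1300 → container 5  [load 3400/3500]
  1200 → container 4  [load 3500/3500]
  1200 → container 7 (new)  [load 1200/3500]
  600 → container 3  [load 3200/3500]
  600 → container 7  [load 1800/3500]
  500 → container 7  [load 2300/3500]
  500 → container 7  [load 2800/3500]
7 containers opened.

7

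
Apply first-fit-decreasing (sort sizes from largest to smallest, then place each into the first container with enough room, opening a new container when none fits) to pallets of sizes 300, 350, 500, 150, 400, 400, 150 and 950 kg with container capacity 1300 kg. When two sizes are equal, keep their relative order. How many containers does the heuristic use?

3

Sorted descending: 950, 500, 400, 400, 350, 300, 150, 150.
  950 → container 1 (new)  [load 950/1300]
  500 → container 2 (new)  [load 500/1300]
  400 → container 2  [load 900/1300]
  400 → container 2  [load 1300/1300]
  350 → container 1  [load 1300/1300]
  300 → container 3 (new)  [load 300/1300]
  150 → container 3  [load 450/1300]
  150 → container 3  [load 600/1300]
3 containers opened.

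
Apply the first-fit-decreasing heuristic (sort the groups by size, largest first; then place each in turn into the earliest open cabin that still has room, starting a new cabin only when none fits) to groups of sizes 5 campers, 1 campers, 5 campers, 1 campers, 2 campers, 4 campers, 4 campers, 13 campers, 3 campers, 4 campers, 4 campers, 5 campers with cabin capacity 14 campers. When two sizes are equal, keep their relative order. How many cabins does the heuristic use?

4

Sorted descending: 13, 5, 5, 5, 4, 4, 4, 4, 3, 2, 1, 1.
  13 → cabin 1 (new)  [load 13/14]
  5 → cabin 2 (new)  [load 5/14]
  5 → cabin 2  [load 10/14]
  5 → cabin 3 (new)  [load 5/14]
  4 → cabin 2  [load 14/14]
  4 → cabin 3  [load 9/14]
  4 → cabin 3  [load 13/14]
  4 → cabin 4 (new)  [load 4/14]
  3 → cabin 4  [load 7/14]
  2 → cabin 4  [load 9/14]
  1 → cabin 1  [load 14/14]
  1 → cabin 3  [load 14/14]
4 cabins opened.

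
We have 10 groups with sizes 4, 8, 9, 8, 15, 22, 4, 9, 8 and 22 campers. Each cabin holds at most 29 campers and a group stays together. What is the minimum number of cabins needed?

Total = 22 + 22 + 15 + 9 + 9 + 8 + 8 + 8 + 4 + 4 = 109 campers.
Lower bound: ⌈109/29⌉ = 4 cabins.
A packing using 5 cabins:
  cabin 1: 22 + 4 = 26
  cabin 2: 22 + 4 = 26
  cabin 3: 15 + 9 = 24
  cabin 4: 9 + 8 + 8 = 25
  cabin 5: 8 = 8
No arrangement into 4 cabins stays within capacity, so 5 is optimal.

5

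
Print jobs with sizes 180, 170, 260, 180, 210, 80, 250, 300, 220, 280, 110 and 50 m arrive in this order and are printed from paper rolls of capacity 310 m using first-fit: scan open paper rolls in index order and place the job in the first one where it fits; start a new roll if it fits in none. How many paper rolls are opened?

9

  180 → roll 1 (new)  [load 180/310]
  170 → roll 2 (new)  [load 170/310]
  260 → roll 3 (new)  [load 260/310]
  180 → roll 4 (new)  [load 180/310]
  210 → roll 5 (new)  [load 210/310]
  80 → roll 1  [load 260/310]
  250 → roll 6 (new)  [load 250/310]
  300 → roll 7 (new)  [load 300/310]
  220 → roll 8 (new)  [load 220/310]
  280 → roll 9 (new)  [load 280/310]
  110 → roll 2  [load 280/310]
  50 → roll 1  [load 310/310]
9 paper rolls opened.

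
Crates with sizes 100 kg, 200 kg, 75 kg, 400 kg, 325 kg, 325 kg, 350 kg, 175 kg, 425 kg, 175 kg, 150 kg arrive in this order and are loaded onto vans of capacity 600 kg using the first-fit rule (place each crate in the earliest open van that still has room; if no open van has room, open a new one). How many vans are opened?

  100 → van 1 (new)  [load 100/600]
  200 → van 1  [load 300/600]
  75 → van 1  [load 375/600]
  400 → van 2 (new)  [load 400/600]
  325 → van 3 (new)  [load 325/600]
  325 → van 4 (new)  [load 325/600]
  350 → van 5 (new)  [load 350/600]
  175 → van 1  [load 550/600]
  425 → van 6 (new)  [load 425/600]
  175 → van 2  [load 575/600]
  150 → van 3  [load 475/600]
6 vans opened.

6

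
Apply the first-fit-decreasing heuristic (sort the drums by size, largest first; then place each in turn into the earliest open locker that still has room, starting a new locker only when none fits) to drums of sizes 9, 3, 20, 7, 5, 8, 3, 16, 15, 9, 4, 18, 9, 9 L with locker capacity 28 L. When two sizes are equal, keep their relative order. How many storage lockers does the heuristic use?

Sorted descending: 20, 18, 16, 15, 9, 9, 9, 9, 8, 7, 5, 4, 3, 3.
  20 → locker 1 (new)  [load 20/28]
  18 → locker 2 (new)  [load 18/28]
  16 → locker 3 (new)  [load 16/28]
  15 → locker 4 (new)  [load 15/28]
  9 → locker 2  [load 27/28]
  9 → locker 3  [load 25/28]
  9 → locker 4  [load 24/28]
  9 → locker 5 (new)  [load 9/28]
  8 → locker 1  [load 28/28]
  7 → locker 5  [load 16/28]
  5 → locker 5  [load 21/28]
  4 → locker 4  [load 28/28]
  3 → locker 3  [load 28/28]
  3 → locker 5  [load 24/28]
5 storage lockers opened.

5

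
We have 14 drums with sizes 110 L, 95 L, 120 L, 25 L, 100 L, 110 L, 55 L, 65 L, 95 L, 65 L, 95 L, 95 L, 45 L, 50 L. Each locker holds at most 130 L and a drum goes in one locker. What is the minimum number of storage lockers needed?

Total = 120 + 110 + 110 + 100 + 95 + 95 + 95 + 95 + 65 + 65 + 55 + 50 + 45 + 25 = 1125 L.
Lower bound: ⌈1125/130⌉ = 9 storage lockers.
A packing using 11 storage lockers:
  locker 1: 120 = 120
  locker 2: 110 = 110
  locker 3: 110 = 110
  locker 4: 100 + 25 = 125
  locker 5: 95 = 95
  locker 6: 95 = 95
  locker 7: 95 = 95
  locker 8: 95 = 95
  locker 9: 65 + 65 = 130
  locker 10: 55 + 50 = 105
  locker 11: 45 = 45
No arrangement into 10 storage lockers stays within capacity, so 11 is optimal.

11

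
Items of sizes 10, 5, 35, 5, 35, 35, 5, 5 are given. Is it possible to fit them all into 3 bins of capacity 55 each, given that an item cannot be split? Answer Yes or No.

Yes

A valid assignment using 3 bins:
  bin 1: 35 + 10 + 5 + 5 = 55
  bin 2: 35 + 5 + 5 = 45
  bin 3: 35 = 35
Every load is within 55, so 3 bins suffice.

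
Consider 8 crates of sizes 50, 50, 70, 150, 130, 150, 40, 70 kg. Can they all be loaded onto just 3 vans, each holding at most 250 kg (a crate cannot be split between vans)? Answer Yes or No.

A valid assignment using 3 vans:
  van 1: 150 + 70 = 220
  van 2: 150 + 50 + 50 = 250
  van 3: 130 + 70 + 40 = 240
Every load is within 250 kg, so 3 vans suffice.

Yes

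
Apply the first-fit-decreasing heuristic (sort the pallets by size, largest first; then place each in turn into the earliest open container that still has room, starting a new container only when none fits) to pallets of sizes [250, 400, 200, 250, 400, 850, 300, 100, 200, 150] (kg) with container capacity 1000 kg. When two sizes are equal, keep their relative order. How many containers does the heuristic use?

4

Sorted descending: 850, 400, 400, 300, 250, 250, 200, 200, 150, 100.
  850 → container 1 (new)  [load 850/1000]
  400 → container 2 (new)  [load 400/1000]
  400 → container 2  [load 800/1000]
  300 → container 3 (new)  [load 300/1000]
  250 → container 3  [load 550/1000]
  250 → container 3  [load 800/1000]
  200 → container 2  [load 1000/1000]
  200 → container 3  [load 1000/1000]
  150 → container 1  [load 1000/1000]
  100 → container 4 (new)  [load 100/1000]
4 containers opened.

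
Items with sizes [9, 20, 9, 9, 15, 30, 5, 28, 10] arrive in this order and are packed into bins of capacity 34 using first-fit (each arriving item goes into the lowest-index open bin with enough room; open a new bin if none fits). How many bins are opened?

5

  9 → bin 1 (new)  [load 9/34]
  20 → bin 1  [load 29/34]
  9 → bin 2 (new)  [load 9/34]
  9 → bin 2  [load 18/34]
  15 → bin 2  [load 33/34]
  30 → bin 3 (new)  [load 30/34]
  5 → bin 1  [load 34/34]
  28 → bin 4 (new)  [load 28/34]
  10 → bin 5 (new)  [load 10/34]
5 bins opened.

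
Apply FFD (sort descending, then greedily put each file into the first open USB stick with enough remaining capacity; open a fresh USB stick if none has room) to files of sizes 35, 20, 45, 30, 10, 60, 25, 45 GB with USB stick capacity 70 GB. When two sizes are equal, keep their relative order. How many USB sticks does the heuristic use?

4

Sorted descending: 60, 45, 45, 35, 30, 25, 20, 10.
  60 → USB stick 1 (new)  [load 60/70]
  45 → USB stick 2 (new)  [load 45/70]
  45 → USB stick 3 (new)  [load 45/70]
  35 → USB stick 4 (new)  [load 35/70]
  30 → USB stick 4  [load 65/70]
  25 → USB stick 2  [load 70/70]
  20 → USB stick 3  [load 65/70]
  10 → USB stick 1  [load 70/70]
4 USB sticks opened.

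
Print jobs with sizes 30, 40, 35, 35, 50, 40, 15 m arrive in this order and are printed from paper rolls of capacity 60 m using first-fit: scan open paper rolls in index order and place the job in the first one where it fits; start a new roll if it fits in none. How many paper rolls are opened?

  30 → roll 1 (new)  [load 30/60]
  40 → roll 2 (new)  [load 40/60]
  35 → roll 3 (new)  [load 35/60]
  35 → roll 4 (new)  [load 35/60]
  50 → roll 5 (new)  [load 50/60]
  40 → roll 6 (new)  [load 40/60]
  15 → roll 1  [load 45/60]
6 paper rolls opened.

6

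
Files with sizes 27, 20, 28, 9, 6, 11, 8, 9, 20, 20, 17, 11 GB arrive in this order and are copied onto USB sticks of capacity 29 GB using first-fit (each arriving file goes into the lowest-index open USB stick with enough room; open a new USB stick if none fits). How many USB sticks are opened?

7

  27 → USB stick 1 (new)  [load 27/29]
  20 → USB stick 2 (new)  [load 20/29]
  28 → USB stick 3 (new)  [load 28/29]
  9 → USB stick 2  [load 29/29]
  6 → USB stick 4 (new)  [load 6/29]
  11 → USB stick 4  [load 17/29]
  8 → USB stick 4  [load 25/29]
  9 → USB stick 5 (new)  [load 9/29]
  20 → USB stick 5  [load 29/29]
  20 → USB stick 6 (new)  [load 20/29]
  17 → USB stick 7 (new)  [load 17/29]
  11 → USB stick 7  [load 28/29]
7 USB sticks opened.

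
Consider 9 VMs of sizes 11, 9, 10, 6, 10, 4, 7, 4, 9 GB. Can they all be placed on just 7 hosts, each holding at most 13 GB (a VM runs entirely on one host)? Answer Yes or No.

A valid assignment using 6 hosts:
  host 1: 11 = 11
  host 2: 10 = 10
  host 3: 10 = 10
  host 4: 9 + 4 = 13
  host 5: 9 + 4 = 13
  host 6: 7 + 6 = 13
That uses only 6 ≤ 7, so 7 hosts are enough.

Yes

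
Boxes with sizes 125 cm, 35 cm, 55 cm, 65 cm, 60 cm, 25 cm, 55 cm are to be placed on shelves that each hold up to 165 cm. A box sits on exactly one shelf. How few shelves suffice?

Total = 125 + 65 + 60 + 55 + 55 + 35 + 25 = 420 cm.
Lower bound: ⌈420/165⌉ = 3 shelves.
A packing using 3 shelves:
  shelf 1: 125 + 35 = 160
  shelf 2: 65 + 60 + 25 = 150
  shelf 3: 55 + 55 = 110
This matches the lower bound, so 3 is optimal.

3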